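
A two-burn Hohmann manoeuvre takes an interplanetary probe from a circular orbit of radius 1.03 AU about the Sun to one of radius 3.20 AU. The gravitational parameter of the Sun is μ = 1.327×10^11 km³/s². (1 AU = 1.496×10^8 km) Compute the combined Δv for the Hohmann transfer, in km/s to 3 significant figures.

Δv = 11.8 km/s

In km: r₁ = 1.03 × 1.496×10^8 = 1.54088×10^8 km; r₂ = 3.20 × 1.496×10^8 = 4.7872×10^8 km.
The Hohmann ellipse has a_t = (r₁ + r₂)/2 = 3.16404×10^8 km.
Circular speed at r₁: v₁ = √(μ/r₁) = √(1.327×10^11/1.54088×10^8) = 29.346 km/s.
On the transfer ellipse at r₁, v² = μ(2/r − 1/a) gives v_p = √[μ(2/r₁ − 1/a_t)] = 36.097 km/s.
First burn Δv₁ = |v_p − v₁| = 6.751 km/s.
Circular speed at r₂: v₂ = √(μ/r₂) = 16.6493 km/s.
Transfer-orbit speed at r₂: v_a = √[μ(2/r₂ − 1/a_t)] = 11.6187 km/s.
Second burn Δv₂ = |v₂ − v_a| = 5.031 km/s.
Δv = Δv₁ + Δv₂ = 6.751 + 5.031 = 11.78 km/s.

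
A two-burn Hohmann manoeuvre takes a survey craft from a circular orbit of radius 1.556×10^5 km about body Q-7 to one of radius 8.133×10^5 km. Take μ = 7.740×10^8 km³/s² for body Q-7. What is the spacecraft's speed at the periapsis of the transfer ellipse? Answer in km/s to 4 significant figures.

Semi-major axis of the transfer orbit: a_t = (1.556×10^5 + 8.133×10^5)/2 = 4.8445×10^5 km.
The periapsis of the transfer ellipse is at r = 1.556×10^5 km.
From the vis-viva equation, v = √[μ(2/r − 1/a_t)] = 91.38 km/s.

v = 91.38 km/s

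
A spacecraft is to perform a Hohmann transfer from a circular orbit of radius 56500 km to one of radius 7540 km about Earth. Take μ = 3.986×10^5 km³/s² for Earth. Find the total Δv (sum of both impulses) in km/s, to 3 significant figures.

Semi-major axis of the transfer orbit: a_t = (56500 + 7540)/2 = 32020 km.
At r₁ the circular-orbit speed is v₁ = √(μ/r₁) = 2.6561 km/s.
Transfer-orbit speed at r₁ (vis-viva equation): v_a = √[μ(2/r₁ − 1/a_t)] = 1.2889 km/s.
First burn Δv₁ = |v_a − v₁| = 1.3672 km/s.
At r₂, v₂ = √(μ/r₂) = 7.2708 km/s.
Transfer-orbit speed at r₂: v_p = √[μ(2/r₂ − 1/a_t)] = 9.6582 km/s.
Second burn Δv₂ = |v₂ − v_p| = 2.3874 km/s.
Δv = Δv₁ + Δv₂ = 1.3672 + 2.3874 = 3.755 km/s.

Δv = 3.75 km/s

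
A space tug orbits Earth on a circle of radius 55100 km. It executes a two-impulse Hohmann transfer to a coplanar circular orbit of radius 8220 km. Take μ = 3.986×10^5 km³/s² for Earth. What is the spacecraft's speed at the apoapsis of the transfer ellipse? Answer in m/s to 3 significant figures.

The Hohmann ellipse has a_t = (r₁ + r₂)/2 = 31660 km.
At apoapsis, r = 55100 km.
Applying v² = μ(2/r − 1/a_t): v = 1.370 km/s.

v = 1370 m/s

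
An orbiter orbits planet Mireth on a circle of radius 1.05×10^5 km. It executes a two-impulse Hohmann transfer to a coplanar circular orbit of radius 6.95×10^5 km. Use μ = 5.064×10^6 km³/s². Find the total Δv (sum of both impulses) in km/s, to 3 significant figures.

The Hohmann ellipse has a_t = (r₁ + r₂)/2 = 4.000×10^5 km.
Circular speed at r₁: v₁ = √(μ/r₁) = √(5.064×10^6/1.050×10^5) = 6.9447 km/s.
Transfer-orbit speed at r₁ (v² = μ(2/r − 1/a)): v_p = √[μ(2/r₁ − 1/a_t)] = 9.1541 km/s.
First burn Δv₁ = |v_p − v₁| = 2.2094 km/s.
At r₂, v₂ = √(μ/r₂) = 2.6993 km/s.
Transfer-orbit speed at r₂: v_a = √[μ(2/r₂ − 1/a_t)] = 1.3830 km/s.
Second burn Δv₂ = |v₂ − v_a| = 1.3163 km/s.
Δv = Δv₁ + Δv₂ = 2.2094 + 1.3163 = 3.526 km/s.

Δv = 3.53 km/s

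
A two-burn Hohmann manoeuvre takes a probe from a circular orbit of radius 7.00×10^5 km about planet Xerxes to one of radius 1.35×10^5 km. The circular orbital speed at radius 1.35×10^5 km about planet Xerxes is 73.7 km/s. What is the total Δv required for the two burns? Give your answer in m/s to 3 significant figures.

From the circular-orbit relation v² = μ/r at r = 1.35×10^5 km: μ = v²r = (73.7)² × 1.35×10^5 = 7.33278×10^8 km³/s².
Semi-major axis of the transfer orbit: a_t = (7.000×10^5 + 1.350×10^5)/2 = 4.175×10^5 km.
Circular speed at r₁: v₁ = √(μ/r₁) = √(7.33278×10^8/7.000×10^5) = 32.366 km/s.
On the transfer ellipse at r₁, v² = μ(2/r − 1/a) gives v_a = √[μ(2/r₁ − 1/a_t)] = 18.404 km/s.
First burn Δv₁ = |v_a − v₁| = 13.96 km/s.
At r₂, v₂ = √(μ/r₂) = 73.70 km/s.
Transfer-orbit speed at r₂: v_p = √[μ(2/r₂ − 1/a_t)] = 95.43 km/s.
Second burn Δv₂ = |v₂ − v_p| = 21.73 km/s.
Δv = Δv₁ + Δv₂ = 13.96 + 21.73 = 35.69 km/s.

Δv = 35700 m/s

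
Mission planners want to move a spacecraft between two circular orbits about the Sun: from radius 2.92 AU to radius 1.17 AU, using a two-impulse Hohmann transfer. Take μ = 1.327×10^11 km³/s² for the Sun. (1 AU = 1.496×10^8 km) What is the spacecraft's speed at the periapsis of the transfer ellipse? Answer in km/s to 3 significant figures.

In km: r₁ = 2.92 × 1.496×10^8 = 4.36832×10^8 km; r₂ = 1.17 × 1.496×10^8 = 1.75032×10^8 km.
The Hohmann ellipse has a_t = (r₁ + r₂)/2 = 3.05932×10^8 km.
At periapsis, r = 1.75032×10^8 km.
Vis-viva: v = √[μ(2/r − 1/a_t)] = √[1.327×10^11 × (2/1.75032×10^8 − 1/3.05932×10^8)] = 32.90 km/s.

v = 32.9 km/s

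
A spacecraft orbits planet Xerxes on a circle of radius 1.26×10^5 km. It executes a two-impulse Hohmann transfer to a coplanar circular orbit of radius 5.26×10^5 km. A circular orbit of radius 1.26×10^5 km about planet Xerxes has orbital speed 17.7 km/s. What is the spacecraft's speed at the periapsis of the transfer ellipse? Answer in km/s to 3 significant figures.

From the circular-orbit relation v² = μ/r at r = 1.26×10^5 km: μ = v²r = (17.7)² × 1.26×10^5 = 3.94745×10^7 km³/s².
Semi-major axis of the transfer orbit: a_t = (1.260×10^5 + 5.260×10^5)/2 = 3.260×10^5 km.
The periapsis of the transfer ellipse is at r = 1.260×10^5 km.
From the vis-viva equation, v = √[μ(2/r − 1/a_t)] = 22.48 km/s.

v = 22.5 km/s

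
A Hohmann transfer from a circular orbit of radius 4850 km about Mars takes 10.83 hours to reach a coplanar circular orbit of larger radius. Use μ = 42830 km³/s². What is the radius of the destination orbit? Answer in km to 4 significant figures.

Transfer time t = 10.83 hours = 38988 s, and t = π√(a_t³/μ).
So a_t = (μ t²/π²)^(1/3) = (42830 × (38988)² / π²)^(1/3) = 18754 km.
Since a_t = (r₁ + r₂)/2, r₂ = 2a_t − r₁ = 2×18754 − 4850 = 32658 km.

r₂ = 32660 km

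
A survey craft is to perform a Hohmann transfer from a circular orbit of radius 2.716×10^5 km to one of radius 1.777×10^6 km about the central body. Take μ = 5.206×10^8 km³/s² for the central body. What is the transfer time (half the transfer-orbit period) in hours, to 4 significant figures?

t = 39.65 hours

Semi-major axis of the transfer orbit: a_t = (2.716×10^5 + 1.777×10^6)/2 = 1.0243×10^6 km.
By Kepler's third law the transfer-orbit period is T = 2π√(a_t³/μ), so t = T/2 = 1.4274×10^5 s.
Converting: 1.4274×10^5 s ÷ 3600 s/hour = 39.65 hours.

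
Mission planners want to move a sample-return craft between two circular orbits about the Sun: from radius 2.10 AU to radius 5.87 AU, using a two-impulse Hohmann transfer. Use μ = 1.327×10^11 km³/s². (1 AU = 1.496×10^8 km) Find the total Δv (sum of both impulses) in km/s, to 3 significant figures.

Δv = 7.76 km/s

In km: r₁ = 2.10 × 1.496×10^8 = 3.1416×10^8 km; r₂ = 5.87 × 1.496×10^8 = 8.78152×10^8 km.
Transfer-ellipse semi-major axis a_t = (r₁ + r₂)/2 = (3.1416×10^8 + 8.78152×10^8)/2 = 5.96156×10^8 km.
At r₁ the circular-orbit speed is v₁ = √(μ/r₁) = 20.552 km/s.
Transfer-orbit speed at r₁ (vis-viva): v_p = √[μ(2/r₁ − 1/a_t)] = 24.944 km/s.
First burn Δv₁ = |v_p − v₁| = 4.392 km/s.
At r₂, v₂ = √(μ/r₂) = 12.293 km/s.
Transfer-orbit speed at r₂: v_a = √[μ(2/r₂ − 1/a_t)] = 8.9237 km/s.
Second burn Δv₂ = |v₂ − v_a| = 3.369 km/s.
Total Δv = Δv₁ + Δv₂ = 7.761 km/s.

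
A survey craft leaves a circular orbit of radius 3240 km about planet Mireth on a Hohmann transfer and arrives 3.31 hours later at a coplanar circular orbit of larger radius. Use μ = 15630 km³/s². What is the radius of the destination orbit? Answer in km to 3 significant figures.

r₂ = 8920 km

Transfer time t = 3.31 hours = 11916 s, and t = π√(a_t³/μ).
So a_t = (μ t²/π²)^(1/3) = (15630 × (11916)² / π²)^(1/3) = 6081.0 km.
Since a_t = (r₁ + r₂)/2, r₂ = 2a_t − r₁ = 2×6081.0 − 3240 = 8922 km.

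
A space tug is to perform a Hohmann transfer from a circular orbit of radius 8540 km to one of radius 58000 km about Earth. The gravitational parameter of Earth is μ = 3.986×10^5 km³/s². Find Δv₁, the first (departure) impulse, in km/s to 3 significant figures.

Δv₁ = 2.19 km/s

Transfer-ellipse semi-major axis a_t = (r₁ + r₂)/2 = (8540 + 58000)/2 = 33270 km.
On the circular orbit at r = 8540 km, v_c = √(μ/r) = 6.83187 km/s.
Transfer-orbit speed at the same r (vis-viva, a = a_t): v_t = √[μ(2/r − 1/a_t)] = 9.02043 km/s.
Δv₁ = |v_t − v_c| = |9.02043 − 6.83187| = 2.189 km/s.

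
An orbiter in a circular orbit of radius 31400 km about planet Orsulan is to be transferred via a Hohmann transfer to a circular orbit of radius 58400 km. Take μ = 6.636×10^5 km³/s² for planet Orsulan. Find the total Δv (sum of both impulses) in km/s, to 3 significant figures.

Δv = 1.20 km/s

Semi-major axis of the transfer orbit: a_t = (31400 + 58400)/2 = 44900 km.
At r₁ the circular-orbit speed is v₁ = √(μ/r₁) = 4.5971 km/s.
On the transfer ellipse at r₁, vis-viva equation gives v_p = √[μ(2/r₁ − 1/a_t)] = 5.2429 km/s.
First burn Δv₁ = |v_p − v₁| = 0.6458 km/s.
At r₂, v₂ = √(μ/r₂) = 3.371 km/s.
Transfer-orbit speed at r₂: v_a = √[μ(2/r₂ − 1/a_t)] = 2.819 km/s.
Second burn Δv₂ = |v₂ − v_a| = 0.5520 km/s.
Δv = Δv₁ + Δv₂ = 0.6458 + 0.5520 = 1.198 km/s.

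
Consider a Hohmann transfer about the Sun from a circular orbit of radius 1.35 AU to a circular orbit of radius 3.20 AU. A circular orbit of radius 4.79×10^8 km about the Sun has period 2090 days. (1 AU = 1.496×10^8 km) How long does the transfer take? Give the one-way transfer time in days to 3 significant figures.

t = 626 days

From Kepler's third law T² = 4π²r³/μ at r = 4.79×10^8 km, T = 2090 days = 2090 × 86400 s = 1.80576×10^8 s: μ = 4π²r³/T² = 1.33060×10^11 km³/s².
In km: r₁ = 1.35 × 1.496×10^8 = 2.0196×10^8 km; r₂ = 3.20 × 1.496×10^8 = 4.7872×10^8 km.
The Hohmann ellipse has a_t = (r₁ + r₂)/2 = 3.4034×10^8 km.
Transfer time t = π√(a_t³/μ) = π√((3.4034×10^8)³ / 1.33060×10^11) = 5.407×10^7 s.
Converting: 5.407×10^7 s ÷ 86400 s/day = 626 days.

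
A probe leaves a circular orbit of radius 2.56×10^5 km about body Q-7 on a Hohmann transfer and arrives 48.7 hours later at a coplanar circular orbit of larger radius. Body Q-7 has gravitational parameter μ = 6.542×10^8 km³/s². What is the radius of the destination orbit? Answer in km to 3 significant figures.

Transfer time t = 48.7 hours = 1.7532×10^5 s, and t = π√(a_t³/μ).
So a_t = (μ t²/π²)^(1/3) = (6.542×10^8 × (1.7532×10^5)² / π²)^(1/3) = 1.2677×10^6 km.
Since a_t = (r₁ + r₂)/2, r₂ = 2a_t − r₁ = 2×1.2677×10^6 − 2.560×10^5 = 2.2794×10^6 km.

r₂ = 2.28×10^6 km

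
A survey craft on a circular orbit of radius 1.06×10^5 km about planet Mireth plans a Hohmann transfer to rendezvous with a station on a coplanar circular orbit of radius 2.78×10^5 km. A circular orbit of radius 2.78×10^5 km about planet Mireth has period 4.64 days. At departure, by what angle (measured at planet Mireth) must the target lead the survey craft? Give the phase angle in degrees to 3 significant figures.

From Kepler's third law T² = 4π²r³/μ at r = 2.78×10^5 km, T = 4.64 days = 4.64 × 86400 s = 4.00896×10^5 s: μ = 4π²r³/T² = 5.27753×10^6 km³/s².
The Hohmann ellipse has a_t = (r₁ + r₂)/2 = 1.920×10^5 km.
The half-period of the transfer ellipse is t = π√(a_t³/μ) = 1.1505×10^5 s.
The target's mean motion on its circular orbit is ω₂ = √(μ/r₂³) = 1.5673×10^-5 rad/s.
Angle swept by the target during transfer: ω₂·t = 1.803 rad = 103.3°.
Arrival is 180° from departure on the ellipse, so φ = 180° − 103.3° = 76.7°.

φ = 76.7°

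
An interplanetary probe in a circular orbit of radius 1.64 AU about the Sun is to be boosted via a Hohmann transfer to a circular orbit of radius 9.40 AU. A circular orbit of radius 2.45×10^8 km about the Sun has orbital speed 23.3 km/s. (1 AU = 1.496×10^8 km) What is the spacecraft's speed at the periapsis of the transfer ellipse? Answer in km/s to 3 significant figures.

From the circular-orbit relation v² = μ/r at r = 2.45×10^8 km: μ = v²r = (23.3)² × 2.45×10^8 = 1.33008×10^11 km³/s².
In km: r₁ = 1.64 × 1.496×10^8 = 2.45344×10^8 km; r₂ = 9.40 × 1.496×10^8 = 1.40624×10^9 km.
Transfer-ellipse semi-major axis a_t = (r₁ + r₂)/2 = (2.45344×10^8 + 1.40624×10^9)/2 = 8.25792×10^8 km.
The periapsis of the transfer ellipse is at r = 2.45344×10^8 km.
Vis-viva: v = √[μ(2/r − 1/a_t)] = √[1.33008×10^11 × (2/2.45344×10^8 − 1/8.25792×10^8)] = 30.38 km/s.

v = 30.4 km/s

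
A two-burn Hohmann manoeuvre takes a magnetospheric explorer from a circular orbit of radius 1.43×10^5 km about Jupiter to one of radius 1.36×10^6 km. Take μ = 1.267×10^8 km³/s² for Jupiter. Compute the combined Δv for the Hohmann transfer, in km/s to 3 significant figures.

Δv = 15.7 km/s

Semi-major axis of the transfer orbit: a_t = (1.430×10^5 + 1.360×10^6)/2 = 7.515×10^5 km.
Circular speed at r₁: v₁ = √(μ/r₁) = √(1.267×10^8/1.430×10^5) = 29.766 km/s.
Transfer-orbit speed at r₁ (vis-viva): v_p = √[μ(2/r₁ − 1/a_t)] = 40.043 km/s.
First burn Δv₁ = |v_p − v₁| = 10.28 km/s.
At r₂, v₂ = √(μ/r₂) = 9.652 km/s.
Transfer-orbit speed at r₂: v_a = √[μ(2/r₂ − 1/a_t)] = 4.210 km/s.
Second burn Δv₂ = |v₂ − v_a| = 5.442 km/s.
Δv = Δv₁ + Δv₂ = 10.28 + 5.442 = 15.72 km/s.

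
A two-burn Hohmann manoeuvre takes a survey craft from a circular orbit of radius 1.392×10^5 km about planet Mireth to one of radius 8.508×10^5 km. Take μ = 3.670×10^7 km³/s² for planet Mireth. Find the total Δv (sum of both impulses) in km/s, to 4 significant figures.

Δv = 8.135 km/s

Transfer-ellipse semi-major axis a_t = (r₁ + r₂)/2 = (1.392×10^5 + 8.508×10^5)/2 = 4.950×10^5 km.
Circular speed at r₁: v₁ = √(μ/r₁) = √(3.670×10^7/1.392×10^5) = 16.24 km/s.
Transfer-orbit speed at r₁ (v² = μ(2/r − 1/a)): v_p = √[μ(2/r₁ − 1/a_t)] = 21.29 km/s.
First burn Δv₁ = |v_p − v₁| = 5.050 km/s.
At r₂, v₂ = √(μ/r₂) = 6.568 km/s.
Transfer-orbit speed at r₂: v_a = √[μ(2/r₂ − 1/a_t)] = 3.483 km/s.
Second burn Δv₂ = |v₂ − v_a| = 3.085 km/s.
Total Δv = Δv₁ + Δv₂ = 8.135 km/s.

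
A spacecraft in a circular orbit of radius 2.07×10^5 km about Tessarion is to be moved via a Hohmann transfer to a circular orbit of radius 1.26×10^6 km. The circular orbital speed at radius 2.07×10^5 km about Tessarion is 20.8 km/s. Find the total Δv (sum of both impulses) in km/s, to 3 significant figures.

Δv = 10.4 km/s

From the circular-orbit relation v² = μ/r at r = 2.07×10^5 km: μ = v²r = (20.8)² × 2.07×10^5 = 8.95565×10^7 km³/s².
The Hohmann ellipse has a_t = (r₁ + r₂)/2 = 7.335×10^5 km.
Circular speed at r₁: v₁ = √(μ/r₁) = √(8.95565×10^7/2.070×10^5) = 20.800 km/s.
On the transfer ellipse at r₁, vis-viva gives v_p = √[μ(2/r₁ − 1/a_t)] = 27.261 km/s.
First burn Δv₁ = |v_p − v₁| = 6.461 km/s.
At r₂, v₂ = √(μ/r₂) = 8.431 km/s.
Transfer-orbit speed at r₂: v_a = √[μ(2/r₂ − 1/a_t)] = 4.479 km/s.
Second burn Δv₂ = |v₂ − v_a| = 3.952 km/s.
Δv = Δv₁ + Δv₂ = 6.461 + 3.952 = 10.41 km/s.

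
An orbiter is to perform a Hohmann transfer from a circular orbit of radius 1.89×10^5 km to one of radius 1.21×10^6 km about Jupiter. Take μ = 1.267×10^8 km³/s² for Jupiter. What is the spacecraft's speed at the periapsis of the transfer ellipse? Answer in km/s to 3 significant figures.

v = 34.1 km/s

Semi-major axis of the transfer orbit: a_t = (1.890×10^5 + 1.210×10^6)/2 = 6.995×10^5 km.
At periapsis, r = 1.890×10^5 km.
From the vis-viva equation, v = √[μ(2/r − 1/a_t)] = 34.05 km/s.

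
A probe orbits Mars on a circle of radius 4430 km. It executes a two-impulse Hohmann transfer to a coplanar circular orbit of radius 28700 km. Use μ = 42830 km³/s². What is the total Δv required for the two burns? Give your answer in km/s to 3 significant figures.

Semi-major axis of the transfer orbit: a_t = (4430 + 28700)/2 = 16565 km.
Circular speed at r₁: v₁ = √(μ/r₁) = √(42830/4430) = 3.1094 km/s.
On the transfer ellipse at r₁, vis-viva gives v_p = √[μ(2/r₁ − 1/a_t)] = 4.0928 km/s.
First burn Δv₁ = |v_p − v₁| = 0.9834 km/s.
Circular speed at r₂: v₂ = √(μ/r₂) = 1.2216 km/s.
Transfer-orbit speed at r₂: v_a = √[μ(2/r₂ − 1/a_t)] = 0.63174 km/s.
Second burn Δv₂ = |v₂ − v_a| = 0.5899 km/s.
Total Δv = Δv₁ + Δv₂ = 1.573 km/s.

Δv = 1.57 km/s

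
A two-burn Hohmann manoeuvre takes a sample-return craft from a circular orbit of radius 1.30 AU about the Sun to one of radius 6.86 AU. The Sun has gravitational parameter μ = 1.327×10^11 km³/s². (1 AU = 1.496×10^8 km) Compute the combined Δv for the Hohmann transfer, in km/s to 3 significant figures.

In km: r₁ = 1.30 × 1.496×10^8 = 1.9448×10^8 km; r₂ = 6.86 × 1.496×10^8 = 1.026256×10^9 km.
Semi-major axis of the transfer orbit: a_t = (1.9448×10^8 + 1.026256×10^9)/2 = 6.10368×10^8 km.
Circular speed at r₁: v₁ = √(μ/r₁) = √(1.327×10^11/1.9448×10^8) = 26.12 km/s.
Transfer-orbit speed at r₁ (v² = μ(2/r − 1/a)): v_p = √[μ(2/r₁ − 1/a_t)] = 33.87 km/s.
First burn Δv₁ = |v_p − v₁| = 7.750 km/s.
Circular speed at r₂: v₂ = √(μ/r₂) = 11.371234 km/s.
Transfer-orbit speed at r₂: v_a = √[μ(2/r₂ − 1/a_t)] = 6.4187314 km/s.
Second burn Δv₂ = |v₂ − v_a| = 4.953 km/s.
Δv = Δv₁ + Δv₂ = 7.750 + 4.953 = 12.70 km/s.

Δv = 12.7 km/s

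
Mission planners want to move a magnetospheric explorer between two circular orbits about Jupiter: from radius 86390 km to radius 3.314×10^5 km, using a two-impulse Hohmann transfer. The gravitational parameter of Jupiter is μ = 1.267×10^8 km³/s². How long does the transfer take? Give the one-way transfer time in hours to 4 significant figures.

Transfer-ellipse semi-major axis a_t = (r₁ + r₂)/2 = (86390 + 3.314×10^5)/2 = 2.08895×10^5 km.
By Kepler's third law the transfer-orbit period is T = 2π√(a_t³/μ), so t = T/2 = 26647 s.
Converting: 26647 s ÷ 3600 s/hour = 7.402 hours.

t = 7.402 hours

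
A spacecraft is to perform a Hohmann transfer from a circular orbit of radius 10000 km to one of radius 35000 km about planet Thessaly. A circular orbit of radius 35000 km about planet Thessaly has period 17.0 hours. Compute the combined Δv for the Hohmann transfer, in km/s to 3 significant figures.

Δv = 2.86 km/s

From Kepler's third law T² = 4π²r³/μ at r = 35000 km, T = 17.0 hours = 17.0 × 3600 s = 61200 s: μ = 4π²r³/T² = 4.51919×10^5 km³/s².
Semi-major axis of the transfer orbit: a_t = (10000 + 35000)/2 = 22500 km.
Circular speed at r₁: v₁ = √(μ/r₁) = √(4.51919×10^5/10000) = 6.722 km/s.
On the transfer ellipse at r₁, vis-viva equation gives v_p = √[μ(2/r₁ − 1/a_t)] = 8.384 km/s.
First burn Δv₁ = |v_p − v₁| = 1.662 km/s.
Circular speed at r₂: v₂ = √(μ/r₂) = 3.5933 km/s.
Transfer-orbit speed at r₂: v_a = √[μ(2/r₂ − 1/a_t)] = 2.3955 km/s.
Second burn Δv₂ = |v₂ − v_a| = 1.198 km/s.
Total Δv = Δv₁ + Δv₂ = 2.860 km/s.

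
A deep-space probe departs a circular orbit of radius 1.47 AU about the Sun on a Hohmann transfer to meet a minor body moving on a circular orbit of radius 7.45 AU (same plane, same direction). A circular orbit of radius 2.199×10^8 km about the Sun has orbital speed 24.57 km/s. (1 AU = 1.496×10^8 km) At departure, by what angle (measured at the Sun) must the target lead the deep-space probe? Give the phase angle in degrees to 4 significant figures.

φ = 96.62°

From the circular-orbit relation v² = μ/r at r = 2.199×10^8 km: μ = v²r = (24.57)² × 2.199×10^8 = 1.32750×10^11 km³/s².
In km: r₁ = 1.47 × 1.496×10^8 = 2.19912×10^8 km; r₂ = 7.45 × 1.496×10^8 = 1.11452×10^9 km.
Transfer-ellipse semi-major axis a_t = (r₁ + r₂)/2 = (2.19912×10^8 + 1.11452×10^9)/2 = 6.67216×10^8 km.
Transfer time t = π√(a_t³/μ) = 1.48604×10^8 s.
Target angular speed ω₂ = √(μ/r₂³) = 9.79233×10^-9 rad/s.
Angle swept by the target during transfer: ω₂·t = 1.4552 rad = 83.38°.
The deep-space probe traverses 180° on the transfer ellipse, so the target must lead by 180° − 83.38° = 96.62°.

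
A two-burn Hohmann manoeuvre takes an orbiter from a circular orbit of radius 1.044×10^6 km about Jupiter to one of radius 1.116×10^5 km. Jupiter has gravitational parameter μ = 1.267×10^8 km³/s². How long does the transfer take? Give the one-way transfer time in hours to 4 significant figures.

Transfer-ellipse semi-major axis a_t = (r₁ + r₂)/2 = (1.044×10^6 + 1.116×10^5)/2 = 5.778×10^5 km.
Half the transfer-orbit period gives t = π√(a_t³/μ) = 1.2258×10^5 s.
Converting: 1.2258×10^5 s ÷ 3600 s/hour = 34.05 hours.

t = 34.05 hours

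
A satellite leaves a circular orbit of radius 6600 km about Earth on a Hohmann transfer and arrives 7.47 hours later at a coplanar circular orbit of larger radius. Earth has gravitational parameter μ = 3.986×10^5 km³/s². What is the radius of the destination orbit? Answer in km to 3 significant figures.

r₂ = 55000 km

Transfer time t = 7.47 hours = 26892 s, and t = π√(a_t³/μ).
So a_t = (μ t²/π²)^(1/3) = (3.986×10^5 × (26892)² / π²)^(1/3) = 30796 km.
Since a_t = (r₁ + r₂)/2, r₂ = 2a_t − r₁ = 2×30796 − 6600 = 54992 km.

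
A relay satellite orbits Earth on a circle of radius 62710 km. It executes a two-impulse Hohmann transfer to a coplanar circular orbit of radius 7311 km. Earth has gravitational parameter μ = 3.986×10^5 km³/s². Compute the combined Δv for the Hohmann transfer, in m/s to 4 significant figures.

The Hohmann ellipse has a_t = (r₁ + r₂)/2 = 35010.5 km.
Circular speed at r₁: v₁ = √(μ/r₁) = √(3.986×10^5/62710) = 2.521 km/s.
On the transfer ellipse at r₁, v² = μ(2/r − 1/a) gives v_a = √[μ(2/r₁ − 1/a_t)] = 1.152 km/s.
First burn Δv₁ = |v_a − v₁| = 1.369 km/s.
Circular speed at r₂: v₂ = √(μ/r₂) = 7.384 km/s.
Transfer-orbit speed at r₂: v_p = √[μ(2/r₂ − 1/a_t)] = 9.882 km/s.
Second burn Δv₂ = |v₂ − v_p| = 2.498 km/s.
Total Δv = Δv₁ + Δv₂ = 3.867 km/s.

Δv = 3867 m/s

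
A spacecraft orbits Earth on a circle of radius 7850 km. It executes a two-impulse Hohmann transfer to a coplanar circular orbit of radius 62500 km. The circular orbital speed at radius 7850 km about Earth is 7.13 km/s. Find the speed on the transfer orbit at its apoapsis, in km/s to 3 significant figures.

From the circular-orbit relation v² = μ/r at r = 7850 km: μ = v²r = (7.13)² × 7850 = 3.99070×10^5 km³/s².
The Hohmann ellipse has a_t = (r₁ + r₂)/2 = 35175 km.
At apoapsis, r = 62500 km.
Applying v² = μ(2/r − 1/a_t): v = 1.194 km/s.

v = 1.19 km/s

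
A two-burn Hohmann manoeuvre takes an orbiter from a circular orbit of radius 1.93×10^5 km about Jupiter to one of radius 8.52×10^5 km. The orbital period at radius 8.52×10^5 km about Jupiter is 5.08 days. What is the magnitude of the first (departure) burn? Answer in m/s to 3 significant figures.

From Kepler's third law T² = 4π²r³/μ at r = 8.52×10^5 km, T = 5.08 days = 5.08 × 86400 s = 4.38912×10^5 s: μ = 4π²r³/T² = 1.26743×10^8 km³/s².
The Hohmann ellipse has a_t = (r₁ + r₂)/2 = 5.225×10^5 km.
Circular speed at r = 1.930×10^5 km: v_c = √(μ/r) = 25.6261 km/s.
Transfer-orbit speed at the same r (vis-viva, a = a_t): v_t = √[μ(2/r − 1/a_t)] = 32.7235 km/s.
Δv₁ = |v_t − v_c| = |32.7235 − 25.6261| = 7.097 km/s.

Δv₁ = 7100 m/s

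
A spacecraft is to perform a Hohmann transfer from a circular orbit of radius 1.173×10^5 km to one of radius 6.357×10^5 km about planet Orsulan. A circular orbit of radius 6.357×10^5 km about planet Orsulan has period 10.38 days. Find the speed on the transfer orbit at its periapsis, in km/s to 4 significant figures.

From Kepler's third law T² = 4π²r³/μ at r = 6.357×10^5 km, T = 10.38 days = 10.38 × 86400 s = 8.96832×10^5 s: μ = 4π²r³/T² = 1.26094×10^7 km³/s².
Semi-major axis of the transfer orbit: a_t = (1.173×10^5 + 6.357×10^5)/2 = 3.765×10^5 km.
The periapsis of the transfer ellipse is at r = 1.173×10^5 km.
From the vis-viva equation, v = √[μ(2/r − 1/a_t)] = 13.47 km/s.

v = 13.47 km/s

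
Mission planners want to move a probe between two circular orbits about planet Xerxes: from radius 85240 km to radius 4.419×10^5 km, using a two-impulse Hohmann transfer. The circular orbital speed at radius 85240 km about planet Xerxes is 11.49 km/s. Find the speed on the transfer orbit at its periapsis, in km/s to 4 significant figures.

From the circular-orbit relation v² = μ/r at r = 85240 km: μ = v²r = (11.49)² × 85240 = 1.12534×10^7 km³/s².
The Hohmann ellipse has a_t = (r₁ + r₂)/2 = 2.6357×10^5 km.
The periapsis of the transfer ellipse is at r = 85240 km.
Vis-viva: v = √[μ(2/r − 1/a_t)] = √[1.12534×10^7 × (2/85240 − 1/2.6357×10^5)] = 14.88 km/s.

v = 14.88 km/s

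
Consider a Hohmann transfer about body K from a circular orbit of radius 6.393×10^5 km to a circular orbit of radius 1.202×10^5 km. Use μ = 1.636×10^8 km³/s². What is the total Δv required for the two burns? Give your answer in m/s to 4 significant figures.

The Hohmann ellipse has a_t = (r₁ + r₂)/2 = 3.7975×10^5 km.
At r₁ the circular-orbit speed is v₁ = √(μ/r₁) = 15.997 km/s.
Transfer-orbit speed at r₁ (vis-viva): v_a = √[μ(2/r₁ − 1/a_t)] = 9.0000 km/s.
First burn Δv₁ = |v_a − v₁| = 6.9970 km/s.
Circular speed at r₂: v₂ = √(μ/r₂) = 36.893 km/s.
Transfer-orbit speed at r₂: v_p = √[μ(2/r₂ − 1/a_t)] = 47.868 km/s.
Second burn Δv₂ = |v₂ − v_p| = 10.975 km/s.
Δv = Δv₁ + Δv₂ = 6.9970 + 10.975 = 17.97 km/s.

Δv = 17970 m/s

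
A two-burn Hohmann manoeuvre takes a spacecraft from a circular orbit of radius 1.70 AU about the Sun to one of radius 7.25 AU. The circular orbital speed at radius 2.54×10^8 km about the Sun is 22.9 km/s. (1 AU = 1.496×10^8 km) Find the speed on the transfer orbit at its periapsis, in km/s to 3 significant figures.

v = 29.1 km/s

From the circular-orbit relation v² = μ/r at r = 2.54×10^8 km: μ = v²r = (22.9)² × 2.54×10^8 = 1.33200×10^11 km³/s².
In km: r₁ = 1.70 × 1.496×10^8 = 2.5432×10^8 km; r₂ = 7.25 × 1.496×10^8 = 1.0846×10^9 km.
The Hohmann ellipse has a_t = (r₁ + r₂)/2 = 6.6946×10^8 km.
At periapsis, r = 2.5432×10^8 km.
From the vis-viva equation, v = √[μ(2/r − 1/a_t)] = 29.13 km/s.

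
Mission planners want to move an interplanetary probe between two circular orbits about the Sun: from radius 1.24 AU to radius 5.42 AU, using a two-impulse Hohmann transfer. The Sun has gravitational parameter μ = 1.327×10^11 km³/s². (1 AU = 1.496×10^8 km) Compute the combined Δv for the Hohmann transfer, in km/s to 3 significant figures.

In km: r₁ = 1.24 × 1.496×10^8 = 1.85504×10^8 km; r₂ = 5.42 × 1.496×10^8 = 8.10832×10^8 km.
Semi-major axis of the transfer orbit: a_t = (1.85504×10^8 + 8.10832×10^8)/2 = 4.98168×10^8 km.
At r₁ the circular-orbit speed is v₁ = √(μ/r₁) = 26.746 km/s.
On the transfer ellipse at r₁, v² = μ(2/r − 1/a) gives v_p = √[μ(2/r₁ − 1/a_t)] = 34.122 km/s.
First burn Δv₁ = |v_p − v₁| = 7.376 km/s.
At r₂, v₂ = √(μ/r₂) = 12.7929 km/s.
Transfer-orbit speed at r₂: v_a = √[μ(2/r₂ − 1/a_t)] = 7.80654 km/s.
Second burn Δv₂ = |v₂ − v_a| = 4.986 km/s.
Total Δv = Δv₁ + Δv₂ = 12.36 km/s.

Δv = 12.4 km/s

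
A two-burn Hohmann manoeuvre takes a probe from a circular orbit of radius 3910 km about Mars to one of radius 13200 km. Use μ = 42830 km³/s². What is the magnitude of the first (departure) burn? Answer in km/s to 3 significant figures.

Transfer-ellipse semi-major axis a_t = (r₁ + r₂)/2 = (3910 + 13200)/2 = 8555 km.
Circular speed at r = 3910 km: v_c = √(μ/r) = 3.30968 km/s.
Transfer-orbit speed at the same r (vis-viva, a = a_t): v_t = √[μ(2/r − 1/a_t)] = 4.11114 km/s.
Δv₁ = |v_t − v_c| = |4.11114 − 3.30968| = 0.8015 km/s.

Δv₁ = 0.801 km/s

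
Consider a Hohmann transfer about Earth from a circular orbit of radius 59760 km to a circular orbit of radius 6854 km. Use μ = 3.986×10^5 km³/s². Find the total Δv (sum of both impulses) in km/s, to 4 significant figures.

Δv = 4.000 km/s

The Hohmann ellipse has a_t = (r₁ + r₂)/2 = 33307 km.
At r₁ the circular-orbit speed is v₁ = √(μ/r₁) = 2.583 km/s.
On the transfer ellipse at r₁, vis-viva equation gives v_a = √[μ(2/r₁ − 1/a_t)] = 1.172 km/s.
First burn Δv₁ = |v_a − v₁| = 1.411 km/s.
At r₂, v₂ = √(μ/r₂) = 7.6260 km/s.
Transfer-orbit speed at r₂: v_p = √[μ(2/r₂ − 1/a_t)] = 10.215 km/s.
Second burn Δv₂ = |v₂ − v_p| = 2.589 km/s.
Total Δv = Δv₁ + Δv₂ = 4.000 km/s.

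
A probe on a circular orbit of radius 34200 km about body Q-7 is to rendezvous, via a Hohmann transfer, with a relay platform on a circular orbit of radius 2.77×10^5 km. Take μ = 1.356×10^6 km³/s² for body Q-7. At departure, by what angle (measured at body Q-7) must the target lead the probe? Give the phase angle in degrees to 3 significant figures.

φ = 104°

The Hohmann ellipse has a_t = (r₁ + r₂)/2 = 1.556×10^5 km.
Transfer time t = π√(a_t³/μ) = 1.656×10^5 s.
Target angular speed ω₂ = √(μ/r₂³) = 7.987×10^-6 rad/s.
Angle swept by the target during transfer: ω₂·t = 1.3226 rad = 75.78°.
Arrival is 180° from departure on the ellipse, so φ = 180° − 75.78° = 104°.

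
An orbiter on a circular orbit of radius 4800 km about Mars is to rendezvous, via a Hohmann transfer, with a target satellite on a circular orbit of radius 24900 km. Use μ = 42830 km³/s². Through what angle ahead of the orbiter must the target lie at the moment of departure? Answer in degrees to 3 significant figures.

φ = 97.1°

Semi-major axis of the transfer orbit: a_t = (4800 + 24900)/2 = 14850 km.
Transfer time t = π√(a_t³/μ) = 27470 s.
Target angular speed ω₂ = √(μ/r₂³) = 5.2671×10^-5 rad/s.
Angle swept by the target during transfer: ω₂·t = 1.4469 rad = 82.90°.
Arrival is 180° from departure on the ellipse, so φ = 180° − 82.90° = 97.1°.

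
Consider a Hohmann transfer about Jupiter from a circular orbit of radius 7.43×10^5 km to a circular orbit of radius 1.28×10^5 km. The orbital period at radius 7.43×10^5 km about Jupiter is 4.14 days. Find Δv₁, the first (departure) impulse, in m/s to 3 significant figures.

From Kepler's third law T² = 4π²r³/μ at r = 7.43×10^5 km, T = 4.14 days = 4.14 × 86400 s = 3.57696×10^5 s: μ = 4π²r³/T² = 1.26560×10^8 km³/s².
Transfer-ellipse semi-major axis a_t = (r₁ + r₂)/2 = (7.430×10^5 + 1.280×10^5)/2 = 4.355×10^5 km.
On the circular orbit at r = 7.430×10^5 km, v_c = √(μ/r) = 13.0513 km/s.
Vis-viva on the transfer ellipse at r = 7.430×10^5 km gives v_t = √[μ(2/r − 1/a_t)] = 7.07564 km/s.
Δv₁ = |v_t − v_c| = |7.07564 − 13.0513| = 5.976 km/s.

Δv₁ = 5980 m/s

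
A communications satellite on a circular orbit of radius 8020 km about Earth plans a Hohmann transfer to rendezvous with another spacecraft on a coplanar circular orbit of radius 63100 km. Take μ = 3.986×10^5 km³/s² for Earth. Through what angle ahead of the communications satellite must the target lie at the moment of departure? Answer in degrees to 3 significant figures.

The Hohmann ellipse has a_t = (r₁ + r₂)/2 = 35560 km.
Transfer time t = π√(a_t³/μ) = 33370 s.
Target angular speed ω₂ = √(μ/r₂³) = 3.983×10^-5 rad/s.
Angle swept by the target during transfer: ω₂·t = 1.329 rad = 76.15°.
Arrival is 180° from departure on the ellipse, so φ = 180° − 76.15° = 104°.

φ = 104°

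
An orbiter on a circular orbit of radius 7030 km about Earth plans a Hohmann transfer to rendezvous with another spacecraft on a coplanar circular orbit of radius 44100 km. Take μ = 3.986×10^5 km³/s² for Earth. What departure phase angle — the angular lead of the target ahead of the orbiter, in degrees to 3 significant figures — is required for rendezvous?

The Hohmann ellipse has a_t = (r₁ + r₂)/2 = 25565 km.
The half-period of the transfer ellipse is t = π√(a_t³/μ) = 20340 s.
Target angular speed ω₂ = √(μ/r₂³) = 6.817×10^-5 rad/s.
Angle swept by the target during transfer: ω₂·t = 1.3866 rad = 79.45°.
The orbiter traverses 180° on the transfer ellipse, so the target must lead by 180° − 79.45° = 101°.

φ = 101°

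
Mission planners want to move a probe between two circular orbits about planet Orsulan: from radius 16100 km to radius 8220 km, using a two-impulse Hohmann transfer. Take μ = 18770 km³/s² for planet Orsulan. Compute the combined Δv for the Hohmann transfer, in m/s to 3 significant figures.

The Hohmann ellipse has a_t = (r₁ + r₂)/2 = 12160 km.
At r₁ the circular-orbit speed is v₁ = √(μ/r₁) = 1.07974 km/s.
Transfer-orbit speed at r₁ (v² = μ(2/r − 1/a)): v_a = √[μ(2/r₁ − 1/a_t)] = 0.887745 km/s.
First burn Δv₁ = |v_a − v₁| = 0.1920 km/s.
At r₂, v₂ = √(μ/r₂) = 1.5111 km/s.
Transfer-orbit speed at r₂: v_p = √[μ(2/r₂ − 1/a_t)] = 1.7388 km/s.
Second burn Δv₂ = |v₂ − v_p| = 0.2277 km/s.
Δv = Δv₁ + Δv₂ = 0.1920 + 0.2277 = 0.4197 km/s.

Δv = 420 m/s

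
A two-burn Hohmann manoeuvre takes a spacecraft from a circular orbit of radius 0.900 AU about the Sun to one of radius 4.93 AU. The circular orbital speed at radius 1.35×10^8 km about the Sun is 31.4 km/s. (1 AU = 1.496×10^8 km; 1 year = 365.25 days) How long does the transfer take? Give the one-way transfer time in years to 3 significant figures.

From the circular-orbit relation v² = μ/r at r = 1.35×10^8 km: μ = v²r = (31.4)² × 1.35×10^8 = 1.33105×10^11 km³/s².
In km: r₁ = 0.900 × 1.496×10^8 = 1.3464×10^8 km; r₂ = 4.93 × 1.496×10^8 = 7.37528×10^8 km.
Transfer-ellipse semi-major axis a_t = (r₁ + r₂)/2 = (1.3464×10^8 + 7.37528×10^8)/2 = 4.36084×10^8 km.
By Kepler's third law the transfer-orbit period is T = 2π√(a_t³/μ), so t = T/2 = 7.842×10^7 s.
Converting: 7.842×10^7 s ÷ 3.15576×10^7 s/year (365.25 × 86400) = 2.48 years.

t = 2.48 years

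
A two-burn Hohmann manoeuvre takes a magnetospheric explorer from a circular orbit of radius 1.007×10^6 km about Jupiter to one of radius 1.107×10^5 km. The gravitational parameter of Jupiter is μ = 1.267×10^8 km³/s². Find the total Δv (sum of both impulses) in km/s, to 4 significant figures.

The Hohmann ellipse has a_t = (r₁ + r₂)/2 = 5.5885×10^5 km.
Circular speed at r₁: v₁ = √(μ/r₁) = √(1.267×10^8/1.007×10^6) = 11.2169 km/s.
Transfer-orbit speed at r₁ (vis-viva): v_a = √[μ(2/r₁ − 1/a_t)] = 4.99229 km/s.
First burn Δv₁ = |v_a − v₁| = 6.2246 km/s.
At r₂, v₂ = √(μ/r₂) = 33.831 km/s.
Transfer-orbit speed at r₂: v_p = √[μ(2/r₂ − 1/a_t)] = 45.413 km/s.
Second burn Δv₂ = |v₂ − v_p| = 11.582 km/s.
Δv = Δv₁ + Δv₂ = 6.2246 + 11.582 = 17.81 km/s.

Δv = 17.81 km/s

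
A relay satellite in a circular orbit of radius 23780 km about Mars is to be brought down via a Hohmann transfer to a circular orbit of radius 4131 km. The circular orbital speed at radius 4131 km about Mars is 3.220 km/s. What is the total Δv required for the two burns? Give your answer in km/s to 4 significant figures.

From the circular-orbit relation v² = μ/r at r = 4131 km: μ = v²r = (3.220)² × 4131 = 42831.9 km³/s².
Transfer-ellipse semi-major axis a_t = (r₁ + r₂)/2 = (23780 + 4131)/2 = 13955.5 km.
Circular speed at r₁: v₁ = √(μ/r₁) = √(42831.9/23780) = 1.3421 km/s.
On the transfer ellipse at r₁, vis-viva gives v_a = √[μ(2/r₁ − 1/a_t)] = 0.73018 km/s.
First burn Δv₁ = |v_a − v₁| = 0.6119 km/s.
At r₂, v₂ = √(μ/r₂) = 3.2200 km/s.
Transfer-orbit speed at r₂: v_p = √[μ(2/r₂ − 1/a_t)] = 4.2033 km/s.
Second burn Δv₂ = |v₂ − v_p| = 0.9833 km/s.
Total Δv = Δv₁ + Δv₂ = 1.595 km/s.

Δv = 1.595 km/s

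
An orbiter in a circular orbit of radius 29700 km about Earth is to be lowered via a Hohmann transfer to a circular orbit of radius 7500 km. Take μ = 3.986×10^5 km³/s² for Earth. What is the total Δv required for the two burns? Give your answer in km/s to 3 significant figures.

Δv = 3.26 km/s

Transfer-ellipse semi-major axis a_t = (r₁ + r₂)/2 = (29700 + 7500)/2 = 18600 km.
Circular speed at r₁: v₁ = √(μ/r₁) = √(3.986×10^5/29700) = 3.663 km/s.
On the transfer ellipse at r₁, vis-viva equation gives v_a = √[μ(2/r₁ − 1/a_t)] = 2.326 km/s.
First burn Δv₁ = |v_a − v₁| = 1.337 km/s.
Circular speed at r₂: v₂ = √(μ/r₂) = 7.290 km/s.
Transfer-orbit speed at r₂: v_p = √[μ(2/r₂ − 1/a_t)] = 9.212 km/s.
Second burn Δv₂ = |v₂ − v_p| = 1.922 km/s.
Total Δv = Δv₁ + Δv₂ = 3.259 km/s.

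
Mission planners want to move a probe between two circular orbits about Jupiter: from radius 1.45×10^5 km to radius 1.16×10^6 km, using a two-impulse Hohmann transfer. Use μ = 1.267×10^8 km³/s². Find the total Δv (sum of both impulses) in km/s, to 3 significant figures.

Δv = 15.4 km/s

Semi-major axis of the transfer orbit: a_t = (1.450×10^5 + 1.160×10^6)/2 = 6.525×10^5 km.
Circular speed at r₁: v₁ = √(μ/r₁) = √(1.267×10^8/1.450×10^5) = 29.560 km/s.
Transfer-orbit speed at r₁ (vis-viva equation): v_p = √[μ(2/r₁ − 1/a_t)] = 39.413 km/s.
First burn Δv₁ = |v_p − v₁| = 9.853 km/s.
At r₂, v₂ = √(μ/r₂) = 10.451 km/s.
Transfer-orbit speed at r₂: v_a = √[μ(2/r₂ − 1/a_t)] = 4.9267 km/s.
Second burn Δv₂ = |v₂ − v_a| = 5.524 km/s.
Total Δv = Δv₁ + Δv₂ = 15.38 km/s.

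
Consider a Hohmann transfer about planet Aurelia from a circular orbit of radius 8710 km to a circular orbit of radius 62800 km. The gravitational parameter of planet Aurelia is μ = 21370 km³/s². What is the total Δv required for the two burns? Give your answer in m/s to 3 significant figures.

The Hohmann ellipse has a_t = (r₁ + r₂)/2 = 35755 km.
At r₁ the circular-orbit speed is v₁ = √(μ/r₁) = 1.5663658 km/s.
On the transfer ellipse at r₁, vis-viva gives v_p = √[μ(2/r₁ − 1/a_t)] = 2.0758913 km/s.
First burn Δv₁ = |v_p − v₁| = 0.50953 km/s.
At r₂, v₂ = √(μ/r₂) = 0.58334 km/s.
Transfer-orbit speed at r₂: v_a = √[μ(2/r₂ − 1/a_t)] = 0.28791 km/s.
Second burn Δv₂ = |v₂ − v_a| = 0.29543 km/s.
Total Δv = Δv₁ + Δv₂ = 0.8050 km/s.

Δv = 805 m/s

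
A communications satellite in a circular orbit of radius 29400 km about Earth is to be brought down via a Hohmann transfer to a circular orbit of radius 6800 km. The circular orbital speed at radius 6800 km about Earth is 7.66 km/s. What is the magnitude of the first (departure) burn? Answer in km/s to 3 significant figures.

From the circular-orbit relation v² = μ/r at r = 6800 km: μ = v²r = (7.66)² × 6800 = 3.98994×10^5 km³/s².
The Hohmann ellipse has a_t = (r₁ + r₂)/2 = 18100 km.
On the circular orbit at r = 29400 km, v_c = √(μ/r) = 3.684 km/s.
Vis-viva on the transfer ellipse at r = 29400 km gives v_t = √[μ(2/r − 1/a_t)] = 2.258 km/s.
Δv₁ = |v_t − v_c| = |2.258 − 3.684| = 1.426 km/s.

Δv₁ = 1.43 km/s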